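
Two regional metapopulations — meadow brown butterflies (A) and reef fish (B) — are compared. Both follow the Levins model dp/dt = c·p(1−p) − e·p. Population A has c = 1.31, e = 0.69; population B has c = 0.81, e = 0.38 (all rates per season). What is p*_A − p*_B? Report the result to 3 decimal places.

-0.058

A: p*_A = 1 − 0.69/1.31 = 0.4733.
B: p*_B = 1 − 0.38/0.81 = 0.5309.
p*_A − p*_B = 0.4733 − 0.5309 = -0.0576.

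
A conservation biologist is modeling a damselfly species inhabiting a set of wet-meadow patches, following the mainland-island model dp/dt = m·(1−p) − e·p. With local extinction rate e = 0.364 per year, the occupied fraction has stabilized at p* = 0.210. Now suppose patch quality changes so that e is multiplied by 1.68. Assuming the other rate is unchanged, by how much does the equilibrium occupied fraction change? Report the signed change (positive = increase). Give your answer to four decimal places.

-0.0734

Balance m(1−p*) = e·p* gives m = e·p*/(1−p*) = 0.364×0.21000/0.79000 = 0.09676.
New p* = m/(m+e) = 0.09676/(0.09676+0.61152) = 0.13661.
Δp* = 0.13661 − 0.21000 = -0.07339.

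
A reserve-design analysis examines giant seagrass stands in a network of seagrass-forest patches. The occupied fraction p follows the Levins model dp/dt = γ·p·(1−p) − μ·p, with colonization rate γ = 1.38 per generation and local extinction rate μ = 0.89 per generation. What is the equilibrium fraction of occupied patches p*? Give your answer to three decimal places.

0.355

Setting dp/dt = 0 and dividing through by p* gives γ·(1−p*) = μ.
So p* = 1 − μ/γ = 1 − 0.89/1.38 = 1 − 0.6449 = 0.3551.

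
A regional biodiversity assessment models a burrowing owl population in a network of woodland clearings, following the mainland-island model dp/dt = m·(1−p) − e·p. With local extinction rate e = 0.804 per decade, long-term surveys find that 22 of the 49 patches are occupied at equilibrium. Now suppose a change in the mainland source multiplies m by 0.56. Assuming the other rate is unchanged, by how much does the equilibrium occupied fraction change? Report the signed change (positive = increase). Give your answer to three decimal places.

-0.136

Observed p* = 22/49 = 0.44898.
Balance m(1−p*) = e·p* gives m = e·p*/(1−p*) = 0.804×0.44898/0.55102 = 0.65511.
New p* = m/(m+e) = 0.36686/(0.36686+0.80400) = 0.31333.
Δp* = 0.31333 − 0.44898 = -0.13565.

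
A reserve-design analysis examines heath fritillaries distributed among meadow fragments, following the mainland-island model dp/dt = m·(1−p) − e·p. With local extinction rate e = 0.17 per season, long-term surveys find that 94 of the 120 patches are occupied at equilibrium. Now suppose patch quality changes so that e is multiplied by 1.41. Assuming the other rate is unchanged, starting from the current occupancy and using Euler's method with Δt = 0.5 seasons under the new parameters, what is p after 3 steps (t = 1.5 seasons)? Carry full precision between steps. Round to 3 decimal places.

0.731

Observed p* = 94/120 = 0.78333.
Balance m(1−p*) = e·p* gives m = e·p*/(1−p*) = 0.17×0.78333/0.21667 = 0.61462.
Starting from p₀ = 0.78333; update p ← p + (dp/dt)·Δt with the new parameters.
step 1: Δp = -0.02730, p = 0.75603
step 2: Δp = -0.01564, p = 0.74040
step 3: Δp = -0.00896, p = 0.73144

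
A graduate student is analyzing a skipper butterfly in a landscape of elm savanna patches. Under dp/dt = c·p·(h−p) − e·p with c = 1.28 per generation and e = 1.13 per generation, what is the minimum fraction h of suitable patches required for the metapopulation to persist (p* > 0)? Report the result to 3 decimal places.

0.883

p* = h − e/c is positive only when h > e/c.
h_min = e/c = 1.13/1.28 = 0.8828.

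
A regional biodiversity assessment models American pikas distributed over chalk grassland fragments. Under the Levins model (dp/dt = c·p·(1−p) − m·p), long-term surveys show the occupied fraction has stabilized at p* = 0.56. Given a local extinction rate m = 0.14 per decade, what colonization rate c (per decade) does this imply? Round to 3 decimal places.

At equilibrium c(1−p*) = m, so c = m/(1−p*).
c = 0.14/(1 − 0.56) = 0.14/0.4400 = 0.3182.

0.318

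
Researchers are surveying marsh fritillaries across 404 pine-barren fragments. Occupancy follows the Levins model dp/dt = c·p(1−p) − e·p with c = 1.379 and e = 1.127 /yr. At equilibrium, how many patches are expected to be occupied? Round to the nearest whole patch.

74

p* = 1 − e/c = 1 − 1.127/1.379 = 0.1827.
Expected occupied patches = N × p* = 404 × 0.1827 = 73.83 ≈ 74.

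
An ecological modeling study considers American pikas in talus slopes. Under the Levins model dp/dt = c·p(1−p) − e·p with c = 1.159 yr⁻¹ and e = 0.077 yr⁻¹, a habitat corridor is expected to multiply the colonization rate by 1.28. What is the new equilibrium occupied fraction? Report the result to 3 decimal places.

Before: p* = 1 − 0.077/1.159 = 0.9336.
After the change, c = 1.48352, e = 0.077, so p* = 1 − 0.077/1.48352 = 0.9481.

0.948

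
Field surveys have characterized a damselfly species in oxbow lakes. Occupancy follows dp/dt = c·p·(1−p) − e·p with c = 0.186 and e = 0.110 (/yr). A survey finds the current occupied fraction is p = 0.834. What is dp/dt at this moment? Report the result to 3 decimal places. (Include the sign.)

-0.066

Colonization term: c·p·(1−p) = 0.186×0.834×0.1660 = 0.02575.
Extinction term: e·p = 0.09174.
dp/dt = 0.02575 − 0.09174 = -0.06599.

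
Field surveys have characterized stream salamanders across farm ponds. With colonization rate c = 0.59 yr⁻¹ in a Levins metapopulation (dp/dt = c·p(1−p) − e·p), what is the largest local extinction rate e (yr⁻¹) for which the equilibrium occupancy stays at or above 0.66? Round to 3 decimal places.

0.201

1 − e/c ≥ 0.66 ⇒ e ≤ c(1 − 0.66) = 0.59 × 0.3400.
e_max = 0.2006.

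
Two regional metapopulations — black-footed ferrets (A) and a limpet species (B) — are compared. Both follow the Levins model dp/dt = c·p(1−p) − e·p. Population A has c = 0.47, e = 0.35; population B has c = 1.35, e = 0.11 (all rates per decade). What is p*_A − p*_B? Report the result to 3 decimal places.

A: p*_A = 1 − 0.35/0.47 = 0.2553.
B: p*_B = 1 − 0.11/1.35 = 0.9185.
p*_A − p*_B = 0.2553 − 0.9185 = -0.6632.

-0.663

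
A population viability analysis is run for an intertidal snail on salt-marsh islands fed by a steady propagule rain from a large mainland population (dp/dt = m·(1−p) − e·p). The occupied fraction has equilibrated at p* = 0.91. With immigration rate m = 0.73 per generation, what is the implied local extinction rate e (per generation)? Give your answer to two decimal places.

At equilibrium m(1−p*) = e·p*, so e = m(1−p*)/p*.
e = 0.73 × 0.0900 / 0.91 = 0.0722.

0.07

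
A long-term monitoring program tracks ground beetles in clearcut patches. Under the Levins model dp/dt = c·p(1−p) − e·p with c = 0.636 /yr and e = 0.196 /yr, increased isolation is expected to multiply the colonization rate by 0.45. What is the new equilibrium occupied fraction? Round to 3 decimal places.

Before: p* = 1 − 0.196/0.636 = 0.6918.
After the change, c = 0.2862, e = 0.196, so p* = 1 − 0.196/0.2862 = 0.3152.

0.315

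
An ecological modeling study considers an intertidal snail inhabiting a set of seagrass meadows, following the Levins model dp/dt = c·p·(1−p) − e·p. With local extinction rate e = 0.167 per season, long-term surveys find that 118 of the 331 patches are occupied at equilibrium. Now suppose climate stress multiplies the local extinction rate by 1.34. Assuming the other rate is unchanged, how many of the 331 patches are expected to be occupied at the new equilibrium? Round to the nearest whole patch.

46

Observed p* = 118/331 = 0.35650.
Balance c(1−p*) = e gives c = e/(1 − 0.35650) = 0.167/0.64350 = 0.25952.
New p* = 1 − e/c = 1 − 0.22378/0.25952 = 0.13772.
Expected occupied = 331 × 0.13772 = 45.59 ≈ 46.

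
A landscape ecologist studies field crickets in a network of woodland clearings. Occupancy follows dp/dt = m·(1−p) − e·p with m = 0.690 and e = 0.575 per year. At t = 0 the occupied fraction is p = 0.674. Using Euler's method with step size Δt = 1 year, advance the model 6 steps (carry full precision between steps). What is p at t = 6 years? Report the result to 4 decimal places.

Update rule: p ← p + [m·(1−p) − e·p]·Δt with Δt = 1.
p: 0.67400 → 0.51139  (Δp = -0.16261)
p: 0.51139 → 0.55448  (Δp = +0.04309)
p: 0.55448 → 0.54306  (Δp = -0.01142)
p: 0.54306 → 0.54609  (Δp = +0.00303)
p: 0.54609 → 0.54529  (Δp = -0.00080)
p: 0.54529 → 0.54550  (Δp = +0.00021)

0.5455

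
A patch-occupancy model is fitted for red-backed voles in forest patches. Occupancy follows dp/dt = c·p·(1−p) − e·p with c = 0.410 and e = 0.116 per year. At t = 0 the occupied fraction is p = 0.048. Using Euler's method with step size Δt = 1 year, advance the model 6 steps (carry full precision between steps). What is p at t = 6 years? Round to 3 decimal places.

Update rule: p ← p + [c·p·(1−p) − e·p]·Δt with Δt = 1.
  1  |  dp/dt·Δt = +0.013167  |  p_1 = 0.061167
  2  |  dp/dt·Δt = +0.016449  |  p_2 = 0.077617
  3  |  dp/dt·Δt = +0.020349  |  p_3 = 0.097966
  4  |  dp/dt·Δt = +0.024867  |  p_4 = 0.122833
  5  |  dp/dt·Δt = +0.029927  |  p_5 = 0.152760
  6  |  dp/dt·Δt = +0.035344  |  p_6 = 0.188104

0.188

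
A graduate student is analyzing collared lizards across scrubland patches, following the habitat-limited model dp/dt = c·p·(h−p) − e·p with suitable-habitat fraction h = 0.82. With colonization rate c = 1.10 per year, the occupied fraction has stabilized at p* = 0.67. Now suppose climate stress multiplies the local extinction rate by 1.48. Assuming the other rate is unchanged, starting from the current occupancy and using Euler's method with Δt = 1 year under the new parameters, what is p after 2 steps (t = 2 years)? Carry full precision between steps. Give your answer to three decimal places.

0.604

Balance c(h−p*) = e gives e = 1.10×(0.82 − 0.67000) = 0.16500.
Starting from p₀ = 0.67000; update p ← p + (dp/dt)·Δt with the new parameters.
t = 1: p = 0.67000 + (-0.05306) = 0.61694
t = 2: p = 0.61694 + (-0.01285) = 0.60409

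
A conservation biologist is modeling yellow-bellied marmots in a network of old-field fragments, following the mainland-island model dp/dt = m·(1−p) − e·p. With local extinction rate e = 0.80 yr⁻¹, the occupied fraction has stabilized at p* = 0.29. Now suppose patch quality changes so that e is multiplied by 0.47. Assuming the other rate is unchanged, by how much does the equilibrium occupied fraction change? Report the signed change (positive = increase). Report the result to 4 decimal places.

0.1750

Balance m(1−p*) = e·p* gives m = e·p*/(1−p*) = 0.80×0.29000/0.71000 = 0.32676.
New p* = m/(m+e) = 0.32676/(0.32676+0.37600) = 0.46497.
Δp* = 0.46497 − 0.29000 = +0.17497.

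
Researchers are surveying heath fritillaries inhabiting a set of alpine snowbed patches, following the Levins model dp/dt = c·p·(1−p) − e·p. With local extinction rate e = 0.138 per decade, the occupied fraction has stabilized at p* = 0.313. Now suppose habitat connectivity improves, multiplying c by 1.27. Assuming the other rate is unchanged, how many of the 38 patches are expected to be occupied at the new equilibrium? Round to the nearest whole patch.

Balance c(1−p*) = e gives c = e/(1 − 0.31300) = 0.138/0.68700 = 0.20087.
New p* = 1 − e/c = 1 − 0.13800/0.25510 = 0.45904.
Expected occupied = 38 × 0.45904 = 17.44 ≈ 17.

17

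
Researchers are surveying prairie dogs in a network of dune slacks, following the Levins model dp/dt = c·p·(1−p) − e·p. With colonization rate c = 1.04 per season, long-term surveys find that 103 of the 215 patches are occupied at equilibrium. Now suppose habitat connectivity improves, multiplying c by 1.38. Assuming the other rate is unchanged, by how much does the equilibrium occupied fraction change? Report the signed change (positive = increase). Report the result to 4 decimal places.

0.1434

Observed p* = 103/215 = 0.47907.
Balance c(1−p*) = e gives e = 1.04×(1 − 0.47907) = 0.54177.
New p* = 1 − e/c = 1 − 0.54177/1.43520 = 0.62251.
Δp* = 0.62251 − 0.47907 = +0.14344.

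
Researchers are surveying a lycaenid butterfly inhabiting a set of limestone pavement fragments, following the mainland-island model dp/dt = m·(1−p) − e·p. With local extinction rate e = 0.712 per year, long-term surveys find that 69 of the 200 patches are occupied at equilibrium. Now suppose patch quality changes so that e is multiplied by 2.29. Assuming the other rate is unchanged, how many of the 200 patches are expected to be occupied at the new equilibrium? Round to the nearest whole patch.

37

Observed p* = 69/200 = 0.34500.
Balance m(1−p*) = e·p* gives m = e·p*/(1−p*) = 0.712×0.34500/0.65500 = 0.37502.
New p* = m/(m+e) = 0.37502/(0.37502+1.63048) = 0.18700.
Expected occupied = 200 × 0.18700 = 37.40 ≈ 37.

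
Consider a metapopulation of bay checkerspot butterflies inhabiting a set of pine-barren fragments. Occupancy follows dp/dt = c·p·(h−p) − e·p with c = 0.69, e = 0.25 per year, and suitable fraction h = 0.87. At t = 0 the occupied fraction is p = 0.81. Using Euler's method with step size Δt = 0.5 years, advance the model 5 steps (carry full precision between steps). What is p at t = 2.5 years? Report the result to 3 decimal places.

0.585

Update rule: p ← p + [c·p·(h−p) − e·p]·Δt with Δt = 0.5.
step 1: Δp = -0.08448, p = 0.72552
step 2: Δp = -0.05453, p = 0.67099
step 3: Δp = -0.03781, p = 0.63319
step 4: Δp = -0.02742, p = 0.60577
step 5: Δp = -0.02050, p = 0.58527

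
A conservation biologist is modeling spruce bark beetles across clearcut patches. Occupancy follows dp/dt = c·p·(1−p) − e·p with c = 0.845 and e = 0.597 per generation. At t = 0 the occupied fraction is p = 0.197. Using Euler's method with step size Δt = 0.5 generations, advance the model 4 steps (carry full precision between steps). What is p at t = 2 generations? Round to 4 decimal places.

0.2268

Update rule: p ← p + [c·p·(1−p) − e·p]·Δt with Δt = 0.5.
step 1: Δp = +0.00803, p = 0.20503
step 2: Δp = +0.00766, p = 0.21269
step 3: Δp = +0.00726, p = 0.21995
step 4: Δp = +0.00683, p = 0.22679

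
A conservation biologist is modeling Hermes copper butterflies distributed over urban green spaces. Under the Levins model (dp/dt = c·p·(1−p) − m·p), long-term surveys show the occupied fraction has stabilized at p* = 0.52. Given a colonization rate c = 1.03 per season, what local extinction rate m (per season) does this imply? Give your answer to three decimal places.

0.494

At equilibrium c(1−p*) = m.
m = 1.03 × (1 − 0.52) = 1.03 × 0.4800 = 0.4944.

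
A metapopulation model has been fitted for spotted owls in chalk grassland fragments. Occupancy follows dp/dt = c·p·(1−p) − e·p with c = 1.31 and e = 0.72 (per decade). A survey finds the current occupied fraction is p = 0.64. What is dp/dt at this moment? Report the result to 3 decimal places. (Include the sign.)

Colonization term: c·p·(1−p) = 1.31×0.64×0.3600 = 0.30182.
Extinction term: e·p = 0.46080.
dp/dt = 0.30182 − 0.46080 = -0.15898.

-0.159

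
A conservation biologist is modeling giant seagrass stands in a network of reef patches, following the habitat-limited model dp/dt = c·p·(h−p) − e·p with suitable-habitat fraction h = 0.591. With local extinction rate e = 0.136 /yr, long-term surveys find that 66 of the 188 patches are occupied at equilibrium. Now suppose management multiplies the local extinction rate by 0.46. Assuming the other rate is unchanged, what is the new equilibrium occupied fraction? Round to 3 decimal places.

0.481

Observed p* = 66/188 = 0.35106.
Balance c(h−p*) = e gives c = e/(0.591 − 0.35106) = 0.136/0.23994 = 0.56681.
New p* = 0.591 − e/c = 0.591 − 0.06256/0.56681 = 0.48063.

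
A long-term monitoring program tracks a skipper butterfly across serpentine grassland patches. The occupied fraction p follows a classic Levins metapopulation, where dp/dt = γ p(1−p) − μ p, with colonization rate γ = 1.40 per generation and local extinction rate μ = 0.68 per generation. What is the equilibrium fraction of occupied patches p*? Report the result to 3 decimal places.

At equilibrium, colonization balances extinction: γ·p*·(1−p*) = μ·p*.
So p* = 1 − μ/γ = 1 − 0.68/1.40 = 1 − 0.4857 = 0.5143.

0.514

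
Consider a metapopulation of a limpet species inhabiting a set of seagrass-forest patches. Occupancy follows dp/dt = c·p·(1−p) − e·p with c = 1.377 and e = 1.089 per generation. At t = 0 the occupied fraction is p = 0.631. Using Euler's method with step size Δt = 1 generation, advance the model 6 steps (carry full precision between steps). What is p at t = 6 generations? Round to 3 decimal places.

Update rule: p ← p + [c·p·(1−p) − e·p]·Δt with Δt = 1.
t = 1: p = 0.63100 + (-0.36654) = 0.26446
t = 2: p = 0.26446 + (-0.02014) = 0.24432
t = 3: p = 0.24432 + (-0.01183) = 0.23249
t = 4: p = 0.23249 + (-0.00747) = 0.22502
t = 5: p = 0.22502 + (-0.00492) = 0.22010
t = 6: p = 0.22010 + (-0.00332) = 0.21678

0.217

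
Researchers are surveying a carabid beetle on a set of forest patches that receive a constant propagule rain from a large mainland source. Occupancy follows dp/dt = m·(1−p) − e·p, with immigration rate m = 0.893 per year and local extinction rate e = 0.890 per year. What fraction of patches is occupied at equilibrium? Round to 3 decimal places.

0.501

At equilibrium the propagule rain into empty patches balances local extinction: m(1−p*) = e·p*.
p* = m/(m+e) = 0.893/(0.893+0.890) = 0.893/1.7830 = 0.5008.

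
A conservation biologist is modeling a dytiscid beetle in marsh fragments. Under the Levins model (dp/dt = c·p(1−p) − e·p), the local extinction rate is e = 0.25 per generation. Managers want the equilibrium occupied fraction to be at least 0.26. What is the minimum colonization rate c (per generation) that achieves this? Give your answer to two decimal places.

0.34

p* = 1 − e/c ≥ 0.26 requires e/c ≤ 0.7400, i.e. c ≥ e/0.7400.
c_min = 0.25/0.7400 = 0.3378.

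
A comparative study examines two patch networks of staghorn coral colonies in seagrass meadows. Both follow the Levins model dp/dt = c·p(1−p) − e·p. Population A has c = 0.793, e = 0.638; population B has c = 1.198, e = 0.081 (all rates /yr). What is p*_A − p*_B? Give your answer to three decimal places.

A: p*_A = 1 − 0.638/0.793 = 0.1955.
B: p*_B = 1 − 0.081/1.198 = 0.9324.
p*_A − p*_B = 0.1955 − 0.9324 = -0.7369.

-0.737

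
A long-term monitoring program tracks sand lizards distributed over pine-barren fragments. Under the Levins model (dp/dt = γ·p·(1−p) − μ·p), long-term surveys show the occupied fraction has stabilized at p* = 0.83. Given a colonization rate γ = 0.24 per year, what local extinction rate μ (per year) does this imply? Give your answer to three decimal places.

0.041

At equilibrium γ(1−p*) = μ.
μ = 0.24 × (1 − 0.83) = 0.24 × 0.1700 = 0.0408.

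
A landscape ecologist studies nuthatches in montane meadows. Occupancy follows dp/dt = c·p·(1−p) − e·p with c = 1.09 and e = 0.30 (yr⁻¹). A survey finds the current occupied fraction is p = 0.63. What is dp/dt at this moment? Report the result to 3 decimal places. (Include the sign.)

Colonization term: c·p·(1−p) = 1.09×0.63×0.3700 = 0.25408.
Extinction term: e·p = 0.18900.
dp/dt = 0.25408 − 0.18900 = 0.06508.

0.065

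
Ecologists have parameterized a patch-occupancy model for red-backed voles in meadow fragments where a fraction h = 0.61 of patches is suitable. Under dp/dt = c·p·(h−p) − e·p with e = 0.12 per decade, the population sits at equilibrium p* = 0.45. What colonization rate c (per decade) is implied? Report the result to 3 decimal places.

0.750

At equilibrium c(h−p*) = e, so c = e/(h−p*).
c = 0.12/(0.61 − 0.45) = 0.12/0.1600 = 0.7500.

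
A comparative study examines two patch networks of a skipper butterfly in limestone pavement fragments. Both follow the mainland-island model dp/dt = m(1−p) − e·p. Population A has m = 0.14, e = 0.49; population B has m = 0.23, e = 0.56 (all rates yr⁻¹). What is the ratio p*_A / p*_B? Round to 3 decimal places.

0.763

A: p*_A = m/(m+e) = 0.14/0.6300 = 0.2222.
B: p*_B = 0.23/0.7900 = 0.2911.
p*_A / p*_B = 0.2222/0.2911 = 0.7633.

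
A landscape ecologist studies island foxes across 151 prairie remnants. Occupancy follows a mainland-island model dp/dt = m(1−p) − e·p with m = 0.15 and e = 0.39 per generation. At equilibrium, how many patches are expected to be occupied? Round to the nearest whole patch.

42

p* = m/(m+e) = 0.15/0.5400 = 0.2778.
Expected occupied patches = N × p* = 151 × 0.2778 = 41.94 ≈ 42.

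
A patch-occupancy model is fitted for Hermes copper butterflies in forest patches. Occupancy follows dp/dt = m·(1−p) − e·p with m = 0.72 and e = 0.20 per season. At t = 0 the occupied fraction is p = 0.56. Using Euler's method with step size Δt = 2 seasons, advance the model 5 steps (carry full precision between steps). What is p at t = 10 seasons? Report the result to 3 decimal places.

Update rule: p ← p + [m·(1−p) − e·p]·Δt with Δt = 2.
t = 2: p = 0.56000 + (+0.40960) = 0.96960
t = 4: p = 0.96960 + (-0.34406) = 0.62554
t = 6: p = 0.62554 + (+0.28901) = 0.91455
t = 8: p = 0.91455 + (-0.24277) = 0.67178
t = 10: p = 0.67178 + (+0.20393) = 0.87571

0.876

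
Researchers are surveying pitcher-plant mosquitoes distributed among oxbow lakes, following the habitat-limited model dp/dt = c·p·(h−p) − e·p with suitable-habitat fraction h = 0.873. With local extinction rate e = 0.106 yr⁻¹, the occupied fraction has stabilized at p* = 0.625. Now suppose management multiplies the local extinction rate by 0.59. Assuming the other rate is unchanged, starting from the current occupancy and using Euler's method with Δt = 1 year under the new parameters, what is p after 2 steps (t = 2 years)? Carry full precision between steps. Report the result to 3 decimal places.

0.673

Balance c(h−p*) = e gives c = e/(0.873 − 0.62500) = 0.106/0.24800 = 0.42742.
Starting from p₀ = 0.62500; update p ← p + (dp/dt)·Δt with the new parameters.
p: 0.62500 → 0.65216  (Δp = +0.02716)
p: 0.65216 → 0.67293  (Δp = +0.02077)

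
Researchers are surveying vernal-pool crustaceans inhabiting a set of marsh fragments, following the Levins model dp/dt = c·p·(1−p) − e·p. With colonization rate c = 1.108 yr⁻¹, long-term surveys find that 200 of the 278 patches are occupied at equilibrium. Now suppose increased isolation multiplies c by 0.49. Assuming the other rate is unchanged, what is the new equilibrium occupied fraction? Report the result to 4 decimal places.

Observed p* = 200/278 = 0.71942.
Balance c(1−p*) = e gives e = 1.108×(1 − 0.71942) = 0.31088.
New p* = 1 − e/c = 1 − 0.31088/0.54292 = 0.42739.

0.4274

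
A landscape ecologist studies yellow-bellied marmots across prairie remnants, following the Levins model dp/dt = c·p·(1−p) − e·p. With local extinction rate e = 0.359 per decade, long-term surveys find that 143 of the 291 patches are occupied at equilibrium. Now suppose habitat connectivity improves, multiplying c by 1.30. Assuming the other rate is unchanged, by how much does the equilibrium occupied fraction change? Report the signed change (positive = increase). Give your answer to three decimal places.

0.117

Observed p* = 143/291 = 0.49141.
Balance c(1−p*) = e gives c = e/(1 − 0.49141) = 0.359/0.50859 = 0.70587.
New p* = 1 − e/c = 1 − 0.35900/0.91763 = 0.60877.
Δp* = 0.60877 − 0.49141 = +0.11736.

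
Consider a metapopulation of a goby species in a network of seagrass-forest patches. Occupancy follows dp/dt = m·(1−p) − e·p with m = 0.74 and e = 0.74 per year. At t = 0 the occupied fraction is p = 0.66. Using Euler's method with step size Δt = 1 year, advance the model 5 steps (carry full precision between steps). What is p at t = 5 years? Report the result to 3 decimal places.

Update rule: p ← p + [m·(1−p) − e·p]·Δt with Δt = 1.
t = 1: p = 0.66000 + (-0.23680) = 0.42320
t = 2: p = 0.42320 + (+0.11366) = 0.53686
t = 3: p = 0.53686 + (-0.05456) = 0.48231
t = 4: p = 0.48231 + (+0.02619) = 0.50849
t = 5: p = 0.50849 + (-0.01257) = 0.49592

0.496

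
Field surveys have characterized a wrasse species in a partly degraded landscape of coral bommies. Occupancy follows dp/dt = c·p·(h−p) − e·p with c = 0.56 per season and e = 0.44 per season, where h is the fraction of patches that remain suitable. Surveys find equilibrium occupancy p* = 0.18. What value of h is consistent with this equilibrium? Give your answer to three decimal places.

At equilibrium c(h−p*) = e, so h = p* + e/c.
h = 0.18 + 0.44/0.56 = 0.18 + 0.7857 = 0.9657.

0.966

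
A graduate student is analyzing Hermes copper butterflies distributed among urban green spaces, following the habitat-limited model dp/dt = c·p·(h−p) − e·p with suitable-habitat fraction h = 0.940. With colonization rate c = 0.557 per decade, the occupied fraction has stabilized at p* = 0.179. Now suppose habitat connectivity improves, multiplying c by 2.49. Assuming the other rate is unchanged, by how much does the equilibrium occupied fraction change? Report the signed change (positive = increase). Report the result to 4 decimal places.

0.4554

Balance c(h−p*) = e gives e = 0.557×(0.94 − 0.17900) = 0.42388.
New p* = 0.94 − e/c = 0.94 − 0.42388/1.38693 = 0.63438.
Δp* = 0.63438 − 0.17900 = +0.45538.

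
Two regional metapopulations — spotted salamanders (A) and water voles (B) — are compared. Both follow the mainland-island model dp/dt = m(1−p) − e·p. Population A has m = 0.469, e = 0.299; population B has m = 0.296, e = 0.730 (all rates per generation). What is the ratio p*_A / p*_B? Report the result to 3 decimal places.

A: p*_A = m/(m+e) = 0.469/0.7680 = 0.6107.
B: p*_B = 0.296/1.0260 = 0.2885.
p*_A / p*_B = 0.6107/0.2885 = 2.1167.

2.117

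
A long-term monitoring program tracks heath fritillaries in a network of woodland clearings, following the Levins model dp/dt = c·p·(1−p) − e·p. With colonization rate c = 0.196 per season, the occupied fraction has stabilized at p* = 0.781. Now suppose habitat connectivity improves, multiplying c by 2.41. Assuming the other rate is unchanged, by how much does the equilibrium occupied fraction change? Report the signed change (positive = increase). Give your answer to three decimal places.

Balance c(1−p*) = e gives e = 0.196×(1 − 0.78100) = 0.04292.
New p* = 1 − e/c = 1 − 0.04292/0.47236 = 0.90914.
Δp* = 0.90914 − 0.78100 = +0.12814.

0.128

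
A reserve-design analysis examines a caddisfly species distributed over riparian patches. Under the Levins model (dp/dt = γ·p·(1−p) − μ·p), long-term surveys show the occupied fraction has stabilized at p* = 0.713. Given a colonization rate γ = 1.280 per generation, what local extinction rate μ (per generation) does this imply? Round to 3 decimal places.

0.367

At equilibrium γ(1−p*) = μ.
μ = 1.280 × (1 − 0.713) = 1.280 × 0.2870 = 0.3674.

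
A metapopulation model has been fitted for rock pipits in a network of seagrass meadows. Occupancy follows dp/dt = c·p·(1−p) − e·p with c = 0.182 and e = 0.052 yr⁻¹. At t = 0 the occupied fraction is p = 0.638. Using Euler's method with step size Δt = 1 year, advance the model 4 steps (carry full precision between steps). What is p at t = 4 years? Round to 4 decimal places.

0.6682

Update rule: p ← p + [c·p·(1−p) − e·p]·Δt with Δt = 1.
step 1: Δp = +0.00886, p = 0.64686
step 2: Δp = +0.00794, p = 0.65480
step 3: Δp = +0.00709, p = 0.66189
step 4: Δp = +0.00631, p = 0.66820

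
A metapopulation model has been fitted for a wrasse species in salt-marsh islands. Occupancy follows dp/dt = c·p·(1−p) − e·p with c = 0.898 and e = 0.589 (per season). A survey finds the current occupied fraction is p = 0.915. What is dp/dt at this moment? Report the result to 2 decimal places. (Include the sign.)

Colonization term: c·p·(1−p) = 0.898×0.915×0.0850 = 0.06984.
Extinction term: e·p = 0.53893.
dp/dt = 0.06984 − 0.53893 = -0.46909.

-0.47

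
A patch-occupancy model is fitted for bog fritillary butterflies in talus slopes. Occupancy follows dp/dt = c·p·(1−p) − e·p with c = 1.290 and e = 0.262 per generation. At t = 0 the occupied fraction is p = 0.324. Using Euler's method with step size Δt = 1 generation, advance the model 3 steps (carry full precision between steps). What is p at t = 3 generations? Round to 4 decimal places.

Update rule: p ← p + [c·p·(1−p) − e·p]·Δt with Δt = 1.
t = 1: p = 0.32400 + (+0.19765) = 0.52165
t = 2: p = 0.52165 + (+0.18522) = 0.70688
t = 3: p = 0.70688 + (+0.08209) = 0.78897

0.7890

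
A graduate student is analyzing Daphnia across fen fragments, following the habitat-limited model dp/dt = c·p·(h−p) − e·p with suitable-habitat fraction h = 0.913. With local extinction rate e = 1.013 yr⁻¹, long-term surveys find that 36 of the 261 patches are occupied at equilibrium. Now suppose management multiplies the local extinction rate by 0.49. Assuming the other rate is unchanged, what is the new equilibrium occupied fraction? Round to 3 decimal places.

Observed p* = 36/261 = 0.13793.
Balance c(h−p*) = e gives c = e/(0.913 − 0.13793) = 1.013/0.77507 = 1.30698.
New p* = 0.913 − e/c = 0.913 − 0.49637/1.30698 = 0.53322.

0.533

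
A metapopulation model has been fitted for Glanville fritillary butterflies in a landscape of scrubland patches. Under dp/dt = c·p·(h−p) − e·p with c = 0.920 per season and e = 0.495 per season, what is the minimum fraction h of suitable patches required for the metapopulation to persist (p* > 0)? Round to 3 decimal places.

p* = h − e/c is positive only when h > e/c.
h_min = e/c = 0.495/0.920 = 0.5380.

0.538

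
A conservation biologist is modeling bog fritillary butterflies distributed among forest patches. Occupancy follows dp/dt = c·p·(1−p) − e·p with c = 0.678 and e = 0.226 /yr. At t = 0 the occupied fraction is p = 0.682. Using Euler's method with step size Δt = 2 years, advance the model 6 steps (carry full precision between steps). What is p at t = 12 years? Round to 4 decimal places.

0.6667

Update rule: p ← p + [c·p·(1−p) − e·p]·Δt with Δt = 2.
step 1: Δp = -0.01418, p = 0.66782
step 2: Δp = -0.00104, p = 0.66678
step 3: Δp = -0.00010, p = 0.66668
step 4: Δp = -0.00001, p = 0.66667
step 5: Δp = -0.00000, p = 0.66667
step 6: Δp = -0.00000, p = 0.66667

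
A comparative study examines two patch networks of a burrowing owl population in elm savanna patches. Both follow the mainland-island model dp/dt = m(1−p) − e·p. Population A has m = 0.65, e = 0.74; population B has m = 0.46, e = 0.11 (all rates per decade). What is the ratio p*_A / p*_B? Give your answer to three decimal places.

A: p*_A = m/(m+e) = 0.65/1.3900 = 0.4676.
B: p*_B = 0.46/0.5700 = 0.8070.
p*_A / p*_B = 0.4676/0.8070 = 0.5794.

0.579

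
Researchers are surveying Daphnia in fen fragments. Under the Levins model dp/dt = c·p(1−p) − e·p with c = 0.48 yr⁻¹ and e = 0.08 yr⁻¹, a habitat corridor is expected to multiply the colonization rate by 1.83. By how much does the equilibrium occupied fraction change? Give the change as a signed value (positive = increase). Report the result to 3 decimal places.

0.076

Before: p* = 1 − 0.08/0.48 = 0.8333.
After the change, c = 0.8784, e = 0.08, so p* = 1 − 0.08/0.8784 = 0.9089.
Δp* = 0.9089 − 0.8333 = +0.0756.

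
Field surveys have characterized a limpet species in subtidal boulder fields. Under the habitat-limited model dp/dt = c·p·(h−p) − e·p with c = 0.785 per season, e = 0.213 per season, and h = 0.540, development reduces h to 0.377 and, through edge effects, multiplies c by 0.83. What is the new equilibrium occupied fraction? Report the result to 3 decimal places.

0.050

Before: p* = h − e/c = 0.540 − 0.213/0.785 = 0.540 − 0.2713 = 0.2687.
After: c = 0.65155, e = 0.213, h = 0.377; p* = 0.377 − 0.213/0.65155 = 0.0501.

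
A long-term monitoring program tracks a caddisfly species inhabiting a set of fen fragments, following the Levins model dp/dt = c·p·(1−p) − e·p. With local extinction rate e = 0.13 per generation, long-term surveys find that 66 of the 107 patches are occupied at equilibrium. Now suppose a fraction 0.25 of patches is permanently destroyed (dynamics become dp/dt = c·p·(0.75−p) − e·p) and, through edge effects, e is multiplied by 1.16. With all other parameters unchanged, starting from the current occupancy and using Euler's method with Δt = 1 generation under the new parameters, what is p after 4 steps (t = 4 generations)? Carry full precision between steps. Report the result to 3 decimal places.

0.445

Observed p* = 66/107 = 0.61682.
Balance c(1−p*) = e gives c = e/(1 − 0.61682) = 0.13/0.38318 = 0.33927.
Starting from p₀ = 0.61682; update p ← p + (dp/dt)·Δt with the new parameters.
p: 0.61682 → 0.55168  (Δp = -0.06515)
p: 0.55168 → 0.50560  (Δp = -0.04607)
p: 0.50560 → 0.47128  (Δp = -0.03432)
p: 0.47128 → 0.44478  (Δp = -0.02650)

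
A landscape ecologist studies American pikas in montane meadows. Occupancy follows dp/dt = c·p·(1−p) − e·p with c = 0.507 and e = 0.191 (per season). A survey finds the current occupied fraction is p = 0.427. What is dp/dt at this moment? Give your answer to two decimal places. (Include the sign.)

Colonization term: c·p·(1−p) = 0.507×0.427×0.5730 = 0.12405.
Extinction term: e·p = 0.08156.
dp/dt = 0.12405 − 0.08156 = 0.04249.

0.04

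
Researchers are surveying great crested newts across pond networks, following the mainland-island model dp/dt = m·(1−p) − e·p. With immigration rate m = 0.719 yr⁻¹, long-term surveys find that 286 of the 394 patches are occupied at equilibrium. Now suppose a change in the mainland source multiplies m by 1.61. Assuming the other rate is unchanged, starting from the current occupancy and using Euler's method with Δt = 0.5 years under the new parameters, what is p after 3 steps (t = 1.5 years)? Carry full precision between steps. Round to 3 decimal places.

Observed p* = 286/394 = 0.72589.
Balance m(1−p*) = e·p* gives e = m(1−p*)/p* = 0.719×0.27411/0.72589 = 0.27151.
Starting from p₀ = 0.72589; update p ← p + (dp/dt)·Δt with the new parameters.
  1  |  dp/dt·Δt = +0.060111  |  p_1 = 0.786000
  2  |  dp/dt·Δt = +0.017159  |  p_2 = 0.803158
  3  |  dp/dt·Δt = +0.004898  |  p_3 = 0.808056

0.808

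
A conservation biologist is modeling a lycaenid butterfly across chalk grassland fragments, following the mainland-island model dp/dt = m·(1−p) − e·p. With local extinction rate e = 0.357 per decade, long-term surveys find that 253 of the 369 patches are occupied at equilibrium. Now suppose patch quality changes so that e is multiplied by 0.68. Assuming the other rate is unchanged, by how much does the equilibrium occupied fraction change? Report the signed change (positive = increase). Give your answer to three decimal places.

0.077

Observed p* = 253/369 = 0.68564.
Balance m(1−p*) = e·p* gives m = e·p*/(1−p*) = 0.357×0.68564/0.31436 = 0.77864.
New p* = m/(m+e) = 0.77864/(0.77864+0.24276) = 0.76233.
Δp* = 0.76233 − 0.68564 = +0.07669.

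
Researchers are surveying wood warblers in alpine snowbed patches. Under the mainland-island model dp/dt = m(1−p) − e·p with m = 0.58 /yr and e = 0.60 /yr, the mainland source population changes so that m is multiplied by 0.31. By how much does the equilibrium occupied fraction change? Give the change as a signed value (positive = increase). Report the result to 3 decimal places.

Before: p* = 0.58/(0.58+0.60) = 0.4915.
After: m = 0.1798, e = 0.6; p* = 0.1798/0.7798 = 0.2306.
Δp* = 0.2306 − 0.4915 = -0.2610.

-0.261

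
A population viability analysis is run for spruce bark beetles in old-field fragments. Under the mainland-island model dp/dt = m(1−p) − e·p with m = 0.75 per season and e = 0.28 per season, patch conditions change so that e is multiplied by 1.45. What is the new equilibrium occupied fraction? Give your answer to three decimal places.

0.649

Before: p* = 0.75/(0.75+0.28) = 0.7282.
After: m = 0.75, e = 0.406; p* = 0.75/1.1560 = 0.6488.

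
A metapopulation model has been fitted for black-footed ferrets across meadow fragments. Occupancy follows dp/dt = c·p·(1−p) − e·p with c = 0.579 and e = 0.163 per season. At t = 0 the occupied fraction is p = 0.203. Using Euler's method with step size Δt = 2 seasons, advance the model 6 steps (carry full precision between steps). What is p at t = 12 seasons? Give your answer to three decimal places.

0.717

Update rule: p ← p + [c·p·(1−p) − e·p]·Δt with Δt = 2.
t = 2: p = 0.20300 + (+0.12118) = 0.32418
t = 4: p = 0.32418 + (+0.14802) = 0.47220
t = 6: p = 0.47220 + (+0.13467) = 0.60686
t = 8: p = 0.60686 + (+0.07844) = 0.68530
t = 10: p = 0.68530 + (+0.02633) = 0.71163
t = 12: p = 0.71163 + (+0.00564) = 0.71728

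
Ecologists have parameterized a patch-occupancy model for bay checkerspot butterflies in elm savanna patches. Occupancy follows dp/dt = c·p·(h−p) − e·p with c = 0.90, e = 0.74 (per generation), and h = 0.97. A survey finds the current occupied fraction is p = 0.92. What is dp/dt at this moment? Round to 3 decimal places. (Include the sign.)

Colonization term: c·p·(h−p) = 0.90×0.92×0.0500 = 0.04140.
Extinction term: e·p = 0.68080.
dp/dt = 0.04140 − 0.68080 = -0.63940.

-0.639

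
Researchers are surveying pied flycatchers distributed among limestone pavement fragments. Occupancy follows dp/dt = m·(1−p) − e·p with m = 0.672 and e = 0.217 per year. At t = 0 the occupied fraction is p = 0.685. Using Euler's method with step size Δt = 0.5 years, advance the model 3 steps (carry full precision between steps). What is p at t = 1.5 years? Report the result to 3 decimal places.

0.744

Update rule: p ← p + [m·(1−p) − e·p]·Δt with Δt = 0.5.
t = 0.5: p = 0.68500 + (+0.03152) = 0.71652
t = 1: p = 0.71652 + (+0.01751) = 0.73403
t = 1.5: p = 0.73403 + (+0.00973) = 0.74375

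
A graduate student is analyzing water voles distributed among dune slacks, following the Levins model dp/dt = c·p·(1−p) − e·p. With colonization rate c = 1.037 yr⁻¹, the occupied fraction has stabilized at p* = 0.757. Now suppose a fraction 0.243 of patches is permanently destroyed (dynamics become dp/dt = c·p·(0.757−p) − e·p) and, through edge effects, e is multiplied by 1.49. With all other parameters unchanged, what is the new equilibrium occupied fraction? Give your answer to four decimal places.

Balance c(1−p*) = e gives e = 1.037×(1 − 0.75700) = 0.25199.
New p* = 0.757 − e/c = 0.757 − 0.37547/1.03700 = 0.39493.

0.3949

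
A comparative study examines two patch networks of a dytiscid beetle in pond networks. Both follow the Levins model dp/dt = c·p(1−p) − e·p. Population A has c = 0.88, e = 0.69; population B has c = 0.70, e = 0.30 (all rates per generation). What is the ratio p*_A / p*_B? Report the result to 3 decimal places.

0.378

A: p*_A = 1 − 0.69/0.88 = 0.2159.
B: p*_B = 1 − 0.30/0.70 = 0.5714.
p*_A / p*_B = 0.2159/0.5714 = 0.3778.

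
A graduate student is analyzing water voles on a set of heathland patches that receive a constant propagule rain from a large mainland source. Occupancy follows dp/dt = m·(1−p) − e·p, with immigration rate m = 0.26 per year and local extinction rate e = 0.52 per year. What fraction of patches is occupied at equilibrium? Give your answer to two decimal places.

0.33

Setting dp/dt = 0: m − m·p* = e·p*, so m = (m+e)·p*.
p* = m/(m+e) = 0.26/(0.26+0.52) = 0.26/0.7800 = 0.3333.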